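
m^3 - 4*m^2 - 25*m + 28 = (m - 7)*(m - 1)*(m + 4)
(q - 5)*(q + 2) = q^2 - 3*q - 10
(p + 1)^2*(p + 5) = p^3 + 7*p^2 + 11*p + 5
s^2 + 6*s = s*(s + 6)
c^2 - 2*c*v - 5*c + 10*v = (c - 5)*(c - 2*v)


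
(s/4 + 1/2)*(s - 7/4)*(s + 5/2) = s^3/4 + 11*s^2/16 - 23*s/32 - 35/16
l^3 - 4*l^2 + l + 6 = (l - 3)*(l - 2)*(l + 1)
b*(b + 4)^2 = b^3 + 8*b^2 + 16*b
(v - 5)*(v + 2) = v^2 - 3*v - 10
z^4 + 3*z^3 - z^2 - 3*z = z*(z - 1)*(z + 1)*(z + 3)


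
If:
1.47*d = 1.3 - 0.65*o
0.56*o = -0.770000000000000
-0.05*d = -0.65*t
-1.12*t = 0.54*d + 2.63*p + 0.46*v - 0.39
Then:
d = 1.49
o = -1.38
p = -0.174904942965779*v - 0.207010941258633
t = 0.11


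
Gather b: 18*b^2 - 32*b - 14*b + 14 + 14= 18*b^2 - 46*b + 28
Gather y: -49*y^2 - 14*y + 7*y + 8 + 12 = -49*y^2 - 7*y + 20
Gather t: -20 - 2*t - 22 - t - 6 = -3*t - 48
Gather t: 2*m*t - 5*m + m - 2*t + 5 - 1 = -4*m + t*(2*m - 2) + 4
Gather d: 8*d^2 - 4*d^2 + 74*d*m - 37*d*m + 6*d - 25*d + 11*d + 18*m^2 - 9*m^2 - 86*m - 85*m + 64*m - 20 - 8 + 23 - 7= 4*d^2 + d*(37*m - 8) + 9*m^2 - 107*m - 12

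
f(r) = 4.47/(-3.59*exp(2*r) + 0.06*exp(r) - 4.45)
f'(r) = 4.47*(7.18*exp(2*r) - 0.06*exp(r))/(-3.59*exp(2*r) + 0.06*exp(r) - 4.45)^2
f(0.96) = -0.16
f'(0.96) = 0.26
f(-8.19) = -1.00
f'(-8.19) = -0.00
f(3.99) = -0.00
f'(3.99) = 0.00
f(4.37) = -0.00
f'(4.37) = 0.00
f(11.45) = -0.00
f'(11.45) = 0.00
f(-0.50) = -0.78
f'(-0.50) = 0.35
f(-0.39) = -0.74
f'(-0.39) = 0.40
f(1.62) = -0.05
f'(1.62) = 0.09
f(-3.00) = -1.00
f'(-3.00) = 0.00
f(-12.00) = -1.00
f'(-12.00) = 0.00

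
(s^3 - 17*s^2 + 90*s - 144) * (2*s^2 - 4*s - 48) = 2*s^5 - 38*s^4 + 200*s^3 + 168*s^2 - 3744*s + 6912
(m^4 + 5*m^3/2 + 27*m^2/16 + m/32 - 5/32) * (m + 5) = m^5 + 15*m^4/2 + 227*m^3/16 + 271*m^2/32 - 25/32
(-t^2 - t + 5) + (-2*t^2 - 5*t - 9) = -3*t^2 - 6*t - 4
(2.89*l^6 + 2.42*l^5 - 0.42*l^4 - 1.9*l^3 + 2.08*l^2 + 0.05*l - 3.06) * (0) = 0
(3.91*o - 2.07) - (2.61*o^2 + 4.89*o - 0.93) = -2.61*o^2 - 0.98*o - 1.14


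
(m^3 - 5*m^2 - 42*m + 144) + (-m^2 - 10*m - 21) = m^3 - 6*m^2 - 52*m + 123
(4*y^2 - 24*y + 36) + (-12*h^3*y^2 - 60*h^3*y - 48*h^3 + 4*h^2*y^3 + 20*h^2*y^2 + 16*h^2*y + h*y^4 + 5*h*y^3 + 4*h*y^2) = -12*h^3*y^2 - 60*h^3*y - 48*h^3 + 4*h^2*y^3 + 20*h^2*y^2 + 16*h^2*y + h*y^4 + 5*h*y^3 + 4*h*y^2 + 4*y^2 - 24*y + 36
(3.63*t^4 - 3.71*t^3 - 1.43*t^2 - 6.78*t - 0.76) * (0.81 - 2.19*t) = -7.9497*t^5 + 11.0652*t^4 + 0.1266*t^3 + 13.6899*t^2 - 3.8274*t - 0.6156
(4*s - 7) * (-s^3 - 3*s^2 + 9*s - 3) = -4*s^4 - 5*s^3 + 57*s^2 - 75*s + 21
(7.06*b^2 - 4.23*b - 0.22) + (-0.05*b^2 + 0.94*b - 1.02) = 7.01*b^2 - 3.29*b - 1.24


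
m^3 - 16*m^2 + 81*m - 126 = (m - 7)*(m - 6)*(m - 3)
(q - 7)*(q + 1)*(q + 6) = q^3 - 43*q - 42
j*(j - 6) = j^2 - 6*j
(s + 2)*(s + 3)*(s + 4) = s^3 + 9*s^2 + 26*s + 24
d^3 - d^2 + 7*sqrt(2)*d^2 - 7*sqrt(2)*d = d*(d - 1)*(d + 7*sqrt(2))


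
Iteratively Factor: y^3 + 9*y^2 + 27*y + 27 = (y + 3)*(y^2 + 6*y + 9) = (y + 3)^2*(y + 3)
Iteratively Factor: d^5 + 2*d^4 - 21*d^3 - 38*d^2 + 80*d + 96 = (d + 3)*(d^4 - d^3 - 18*d^2 + 16*d + 32) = (d + 3)*(d + 4)*(d^3 - 5*d^2 + 2*d + 8) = (d - 2)*(d + 3)*(d + 4)*(d^2 - 3*d - 4) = (d - 2)*(d + 1)*(d + 3)*(d + 4)*(d - 4)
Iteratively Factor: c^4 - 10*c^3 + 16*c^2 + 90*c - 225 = (c - 3)*(c^3 - 7*c^2 - 5*c + 75) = (c - 3)*(c + 3)*(c^2 - 10*c + 25) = (c - 5)*(c - 3)*(c + 3)*(c - 5)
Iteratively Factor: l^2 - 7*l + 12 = (l - 4)*(l - 3)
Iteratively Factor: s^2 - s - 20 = (s + 4)*(s - 5)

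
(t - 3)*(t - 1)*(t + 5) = t^3 + t^2 - 17*t + 15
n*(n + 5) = n^2 + 5*n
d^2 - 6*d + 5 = (d - 5)*(d - 1)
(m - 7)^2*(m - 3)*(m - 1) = m^4 - 18*m^3 + 108*m^2 - 238*m + 147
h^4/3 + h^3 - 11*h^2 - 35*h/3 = h*(h/3 + 1/3)*(h - 5)*(h + 7)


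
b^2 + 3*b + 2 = (b + 1)*(b + 2)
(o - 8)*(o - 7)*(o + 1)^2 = o^4 - 13*o^3 + 27*o^2 + 97*o + 56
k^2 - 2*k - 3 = (k - 3)*(k + 1)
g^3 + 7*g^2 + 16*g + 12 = (g + 2)^2*(g + 3)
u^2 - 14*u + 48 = (u - 8)*(u - 6)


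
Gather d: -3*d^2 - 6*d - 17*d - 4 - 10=-3*d^2 - 23*d - 14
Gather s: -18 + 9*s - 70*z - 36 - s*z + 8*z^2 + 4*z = s*(9 - z) + 8*z^2 - 66*z - 54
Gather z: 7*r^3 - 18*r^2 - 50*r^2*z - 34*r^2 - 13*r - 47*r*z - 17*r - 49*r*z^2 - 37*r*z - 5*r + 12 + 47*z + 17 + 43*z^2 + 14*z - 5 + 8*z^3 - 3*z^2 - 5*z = 7*r^3 - 52*r^2 - 35*r + 8*z^3 + z^2*(40 - 49*r) + z*(-50*r^2 - 84*r + 56) + 24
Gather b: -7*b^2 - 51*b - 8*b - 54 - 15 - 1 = -7*b^2 - 59*b - 70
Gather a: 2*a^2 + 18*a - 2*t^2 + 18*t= 2*a^2 + 18*a - 2*t^2 + 18*t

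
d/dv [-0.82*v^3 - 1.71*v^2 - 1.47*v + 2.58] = -2.46*v^2 - 3.42*v - 1.47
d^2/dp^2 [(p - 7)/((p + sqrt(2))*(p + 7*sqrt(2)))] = 2*(p^3 - 21*p^2 - 168*sqrt(2)*p - 42*p - 798 - 112*sqrt(2))/(p^6 + 24*sqrt(2)*p^5 + 426*p^4 + 1696*sqrt(2)*p^3 + 5964*p^2 + 4704*sqrt(2)*p + 2744)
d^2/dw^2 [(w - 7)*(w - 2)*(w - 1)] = 6*w - 20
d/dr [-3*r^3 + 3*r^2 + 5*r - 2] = -9*r^2 + 6*r + 5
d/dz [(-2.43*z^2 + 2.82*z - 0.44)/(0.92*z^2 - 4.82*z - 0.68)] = (9.1182*z^2 + 4.1144*z - 4.0384)/(0.8464*z^4 - 8.8688*z^3 + 21.9812*z^2 + 6.5552*z + 0.4624)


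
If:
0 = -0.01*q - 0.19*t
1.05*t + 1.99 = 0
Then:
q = 36.01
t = -1.90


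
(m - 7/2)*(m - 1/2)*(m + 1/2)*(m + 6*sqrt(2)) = m^4 - 7*m^3/2 + 6*sqrt(2)*m^3 - 21*sqrt(2)*m^2 - m^2/4 - 3*sqrt(2)*m/2 + 7*m/8 + 21*sqrt(2)/4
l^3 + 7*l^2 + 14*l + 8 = (l + 1)*(l + 2)*(l + 4)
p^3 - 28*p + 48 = (p - 4)*(p - 2)*(p + 6)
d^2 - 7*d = d*(d - 7)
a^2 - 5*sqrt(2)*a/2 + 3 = (a - 3*sqrt(2)/2)*(a - sqrt(2))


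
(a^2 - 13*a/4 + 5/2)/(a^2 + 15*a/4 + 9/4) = (4*a^2 - 13*a + 10)/(4*a^2 + 15*a + 9)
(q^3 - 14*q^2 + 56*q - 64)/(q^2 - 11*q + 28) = (q^2 - 10*q + 16)/(q - 7)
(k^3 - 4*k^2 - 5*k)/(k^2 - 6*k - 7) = k*(k - 5)/(k - 7)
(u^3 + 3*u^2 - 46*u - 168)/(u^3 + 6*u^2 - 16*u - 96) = (u - 7)/(u - 4)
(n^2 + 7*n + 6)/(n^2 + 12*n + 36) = (n + 1)/(n + 6)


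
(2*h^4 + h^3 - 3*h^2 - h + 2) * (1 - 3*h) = -6*h^5 - h^4 + 10*h^3 - 7*h + 2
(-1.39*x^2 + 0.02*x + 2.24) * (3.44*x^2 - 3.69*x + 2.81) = -4.7816*x^4 + 5.1979*x^3 + 3.7259*x^2 - 8.2094*x + 6.2944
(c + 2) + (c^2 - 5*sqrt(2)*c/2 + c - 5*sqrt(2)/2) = c^2 - 5*sqrt(2)*c/2 + 2*c - 5*sqrt(2)/2 + 2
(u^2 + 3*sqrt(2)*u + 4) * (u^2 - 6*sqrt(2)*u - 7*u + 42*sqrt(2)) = u^4 - 7*u^3 - 3*sqrt(2)*u^3 - 32*u^2 + 21*sqrt(2)*u^2 - 24*sqrt(2)*u + 224*u + 168*sqrt(2)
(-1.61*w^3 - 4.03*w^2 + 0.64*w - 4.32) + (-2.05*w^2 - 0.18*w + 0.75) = -1.61*w^3 - 6.08*w^2 + 0.46*w - 3.57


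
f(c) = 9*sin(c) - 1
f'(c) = 9*cos(c)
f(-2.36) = -7.34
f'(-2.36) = -6.39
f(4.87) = -9.89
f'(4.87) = 1.41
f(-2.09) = -8.81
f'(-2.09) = -4.47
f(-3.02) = -2.09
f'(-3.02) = -8.93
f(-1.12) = -9.10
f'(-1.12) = 3.92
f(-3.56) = 2.66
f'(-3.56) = -8.22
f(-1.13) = -9.14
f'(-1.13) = 3.84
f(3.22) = -1.70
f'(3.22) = -8.97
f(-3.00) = -2.27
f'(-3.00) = -8.91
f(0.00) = -1.00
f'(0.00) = 9.00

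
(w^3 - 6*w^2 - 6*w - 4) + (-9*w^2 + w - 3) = w^3 - 15*w^2 - 5*w - 7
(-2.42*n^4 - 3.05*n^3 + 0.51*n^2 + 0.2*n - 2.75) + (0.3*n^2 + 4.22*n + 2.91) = -2.42*n^4 - 3.05*n^3 + 0.81*n^2 + 4.42*n + 0.16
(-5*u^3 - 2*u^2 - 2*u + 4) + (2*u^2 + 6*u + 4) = -5*u^3 + 4*u + 8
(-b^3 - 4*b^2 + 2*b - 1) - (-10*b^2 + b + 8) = -b^3 + 6*b^2 + b - 9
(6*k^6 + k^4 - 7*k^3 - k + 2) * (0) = 0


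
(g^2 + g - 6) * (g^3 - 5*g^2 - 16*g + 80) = g^5 - 4*g^4 - 27*g^3 + 94*g^2 + 176*g - 480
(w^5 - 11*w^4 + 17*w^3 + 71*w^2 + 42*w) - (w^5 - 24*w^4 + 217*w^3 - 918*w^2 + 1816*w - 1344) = 13*w^4 - 200*w^3 + 989*w^2 - 1774*w + 1344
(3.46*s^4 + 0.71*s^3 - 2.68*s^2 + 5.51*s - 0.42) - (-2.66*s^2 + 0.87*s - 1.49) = 3.46*s^4 + 0.71*s^3 - 0.02*s^2 + 4.64*s + 1.07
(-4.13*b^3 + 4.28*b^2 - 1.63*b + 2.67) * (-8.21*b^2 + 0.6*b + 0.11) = 33.9073*b^5 - 37.6168*b^4 + 15.496*b^3 - 22.4279*b^2 + 1.4227*b + 0.2937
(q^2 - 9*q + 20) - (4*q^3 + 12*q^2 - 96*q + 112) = -4*q^3 - 11*q^2 + 87*q - 92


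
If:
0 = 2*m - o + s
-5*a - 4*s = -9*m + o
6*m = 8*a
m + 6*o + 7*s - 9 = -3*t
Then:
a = 45/143 - 15*t/143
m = 60/143 - 20*t/143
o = 159/143 - 53*t/143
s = 3/11 - t/11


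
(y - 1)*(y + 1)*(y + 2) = y^3 + 2*y^2 - y - 2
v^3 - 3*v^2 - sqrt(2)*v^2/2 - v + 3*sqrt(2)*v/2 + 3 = (v - 3)*(v - sqrt(2))*(v + sqrt(2)/2)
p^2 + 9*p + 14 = (p + 2)*(p + 7)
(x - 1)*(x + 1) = x^2 - 1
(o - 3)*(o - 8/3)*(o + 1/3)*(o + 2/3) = o^4 - 14*o^3/3 + 23*o^2/9 + 182*o/27 + 16/9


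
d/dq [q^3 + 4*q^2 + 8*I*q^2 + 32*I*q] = 3*q^2 + q*(8 + 16*I) + 32*I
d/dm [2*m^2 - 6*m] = 4*m - 6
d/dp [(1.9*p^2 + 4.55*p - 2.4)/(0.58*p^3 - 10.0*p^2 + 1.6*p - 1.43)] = (-1.102*p^4 - 5.278*p^3 + 52.716*p^2 - 53.434*p - 2.6665)/(0.3364*p^6 - 11.6*p^5 + 101.856*p^4 - 33.6588*p^3 + 31.16*p^2 - 4.576*p + 2.0449)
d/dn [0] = 0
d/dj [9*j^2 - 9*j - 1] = 18*j - 9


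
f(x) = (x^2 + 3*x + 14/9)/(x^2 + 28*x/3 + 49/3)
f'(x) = (-2*x - 28/3)*(x^2 + 3*x + 14/9)/(x^2 + 28*x/3 + 49/3)^2 + (2*x + 3)/(x^2 + 28*x/3 + 49/3) = 19/(3*(x^2 + 14*x + 49))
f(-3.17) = -0.65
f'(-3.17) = 0.43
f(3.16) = 0.38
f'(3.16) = 0.06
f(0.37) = 0.14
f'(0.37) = 0.12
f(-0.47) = 0.03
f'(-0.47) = 0.15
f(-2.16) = -0.31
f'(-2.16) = 0.27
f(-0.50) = 0.03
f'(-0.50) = 0.15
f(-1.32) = -0.12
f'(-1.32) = 0.20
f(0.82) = 0.19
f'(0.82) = 0.10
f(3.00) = 0.37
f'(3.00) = 0.06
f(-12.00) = 2.27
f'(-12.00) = 0.25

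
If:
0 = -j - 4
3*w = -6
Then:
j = -4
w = -2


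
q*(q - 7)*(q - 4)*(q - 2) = q^4 - 13*q^3 + 50*q^2 - 56*q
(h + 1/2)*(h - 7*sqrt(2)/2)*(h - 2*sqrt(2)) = h^3 - 11*sqrt(2)*h^2/2 + h^2/2 - 11*sqrt(2)*h/4 + 14*h + 7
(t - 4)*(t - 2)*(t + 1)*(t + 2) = t^4 - 3*t^3 - 8*t^2 + 12*t + 16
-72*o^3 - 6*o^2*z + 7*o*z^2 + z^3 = (-3*o + z)*(4*o + z)*(6*o + z)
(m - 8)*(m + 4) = m^2 - 4*m - 32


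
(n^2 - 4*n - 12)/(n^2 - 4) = (n - 6)/(n - 2)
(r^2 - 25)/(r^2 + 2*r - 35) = (r + 5)/(r + 7)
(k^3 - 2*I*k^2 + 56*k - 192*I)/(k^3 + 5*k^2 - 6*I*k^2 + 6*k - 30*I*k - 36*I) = (k^2 + 4*I*k + 32)/(k^2 + 5*k + 6)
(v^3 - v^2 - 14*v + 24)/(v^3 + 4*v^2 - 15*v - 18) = (v^2 + 2*v - 8)/(v^2 + 7*v + 6)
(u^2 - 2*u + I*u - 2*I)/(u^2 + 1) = (u - 2)/(u - I)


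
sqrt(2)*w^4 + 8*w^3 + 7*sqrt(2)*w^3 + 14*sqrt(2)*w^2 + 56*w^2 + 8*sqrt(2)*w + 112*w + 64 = (w + 2)*(w + 4)*(w + 4*sqrt(2))*(sqrt(2)*w + sqrt(2))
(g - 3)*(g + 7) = g^2 + 4*g - 21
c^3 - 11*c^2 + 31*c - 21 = (c - 7)*(c - 3)*(c - 1)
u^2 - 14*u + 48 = (u - 8)*(u - 6)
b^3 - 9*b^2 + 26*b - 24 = (b - 4)*(b - 3)*(b - 2)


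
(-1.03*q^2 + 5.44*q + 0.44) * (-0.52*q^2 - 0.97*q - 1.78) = 0.5356*q^4 - 1.8297*q^3 - 3.6722*q^2 - 10.11*q - 0.7832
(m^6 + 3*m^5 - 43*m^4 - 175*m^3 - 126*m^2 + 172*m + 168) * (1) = m^6 + 3*m^5 - 43*m^4 - 175*m^3 - 126*m^2 + 172*m + 168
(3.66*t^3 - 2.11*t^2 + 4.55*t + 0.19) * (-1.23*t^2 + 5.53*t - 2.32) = -4.5018*t^5 + 22.8351*t^4 - 25.756*t^3 + 29.823*t^2 - 9.5053*t - 0.4408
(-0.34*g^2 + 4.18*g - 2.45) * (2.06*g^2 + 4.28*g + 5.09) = -0.7004*g^4 + 7.1556*g^3 + 11.1128*g^2 + 10.7902*g - 12.4705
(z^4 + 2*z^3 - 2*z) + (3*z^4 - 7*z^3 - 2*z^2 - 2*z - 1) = 4*z^4 - 5*z^3 - 2*z^2 - 4*z - 1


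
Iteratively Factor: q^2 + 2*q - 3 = (q - 1)*(q + 3)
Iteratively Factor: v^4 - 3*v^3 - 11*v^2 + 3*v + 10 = (v + 2)*(v^3 - 5*v^2 - v + 5) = (v - 5)*(v + 2)*(v^2 - 1) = (v - 5)*(v - 1)*(v + 2)*(v + 1)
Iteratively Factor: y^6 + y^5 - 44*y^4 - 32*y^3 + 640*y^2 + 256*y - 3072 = (y + 4)*(y^5 - 3*y^4 - 32*y^3 + 96*y^2 + 256*y - 768) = (y - 4)*(y + 4)*(y^4 + y^3 - 28*y^2 - 16*y + 192) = (y - 4)*(y - 3)*(y + 4)*(y^3 + 4*y^2 - 16*y - 64) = (y - 4)*(y - 3)*(y + 4)^2*(y^2 - 16) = (y - 4)^2*(y - 3)*(y + 4)^2*(y + 4)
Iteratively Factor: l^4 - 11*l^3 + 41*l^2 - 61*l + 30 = (l - 1)*(l^3 - 10*l^2 + 31*l - 30) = (l - 2)*(l - 1)*(l^2 - 8*l + 15) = (l - 5)*(l - 2)*(l - 1)*(l - 3)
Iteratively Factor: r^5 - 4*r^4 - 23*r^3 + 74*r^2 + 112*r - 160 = (r - 1)*(r^4 - 3*r^3 - 26*r^2 + 48*r + 160) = (r - 1)*(r + 4)*(r^3 - 7*r^2 + 2*r + 40) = (r - 1)*(r + 2)*(r + 4)*(r^2 - 9*r + 20) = (r - 4)*(r - 1)*(r + 2)*(r + 4)*(r - 5)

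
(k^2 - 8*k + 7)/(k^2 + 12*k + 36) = (k^2 - 8*k + 7)/(k^2 + 12*k + 36)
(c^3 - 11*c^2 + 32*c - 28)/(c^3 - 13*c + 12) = (c^3 - 11*c^2 + 32*c - 28)/(c^3 - 13*c + 12)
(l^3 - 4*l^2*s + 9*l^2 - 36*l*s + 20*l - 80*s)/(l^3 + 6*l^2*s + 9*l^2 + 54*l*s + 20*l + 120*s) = (l - 4*s)/(l + 6*s)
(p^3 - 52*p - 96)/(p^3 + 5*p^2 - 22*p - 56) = (p^2 - 2*p - 48)/(p^2 + 3*p - 28)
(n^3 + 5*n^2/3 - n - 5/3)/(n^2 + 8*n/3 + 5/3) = n - 1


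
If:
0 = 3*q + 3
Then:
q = -1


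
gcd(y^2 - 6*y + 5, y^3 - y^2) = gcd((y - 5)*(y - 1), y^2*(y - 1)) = y - 1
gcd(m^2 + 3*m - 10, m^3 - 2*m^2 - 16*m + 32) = m - 2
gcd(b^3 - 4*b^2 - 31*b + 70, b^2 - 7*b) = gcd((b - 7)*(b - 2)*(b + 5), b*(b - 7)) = b - 7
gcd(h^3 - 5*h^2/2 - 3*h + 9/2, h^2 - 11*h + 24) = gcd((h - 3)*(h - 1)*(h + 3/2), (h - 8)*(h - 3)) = h - 3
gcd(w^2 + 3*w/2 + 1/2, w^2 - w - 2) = w + 1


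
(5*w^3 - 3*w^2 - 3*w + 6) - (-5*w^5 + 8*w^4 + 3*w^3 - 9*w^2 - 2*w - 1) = 5*w^5 - 8*w^4 + 2*w^3 + 6*w^2 - w + 7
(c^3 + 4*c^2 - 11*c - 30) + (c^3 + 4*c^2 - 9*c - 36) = 2*c^3 + 8*c^2 - 20*c - 66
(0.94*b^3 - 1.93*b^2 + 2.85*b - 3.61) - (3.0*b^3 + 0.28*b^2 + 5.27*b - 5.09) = -2.06*b^3 - 2.21*b^2 - 2.42*b + 1.48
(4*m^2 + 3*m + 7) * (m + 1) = 4*m^3 + 7*m^2 + 10*m + 7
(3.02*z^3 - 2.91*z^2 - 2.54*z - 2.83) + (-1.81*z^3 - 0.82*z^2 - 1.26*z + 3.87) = 1.21*z^3 - 3.73*z^2 - 3.8*z + 1.04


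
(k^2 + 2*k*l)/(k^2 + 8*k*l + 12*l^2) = k/(k + 6*l)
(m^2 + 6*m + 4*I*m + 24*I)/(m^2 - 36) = (m + 4*I)/(m - 6)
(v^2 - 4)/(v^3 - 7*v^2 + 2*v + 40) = (v - 2)/(v^2 - 9*v + 20)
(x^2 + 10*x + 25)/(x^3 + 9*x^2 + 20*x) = (x + 5)/(x*(x + 4))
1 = 1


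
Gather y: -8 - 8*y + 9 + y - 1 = -7*y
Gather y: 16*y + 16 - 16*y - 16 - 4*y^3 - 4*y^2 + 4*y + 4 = -4*y^3 - 4*y^2 + 4*y + 4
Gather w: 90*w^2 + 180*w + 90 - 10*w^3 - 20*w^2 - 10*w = -10*w^3 + 70*w^2 + 170*w + 90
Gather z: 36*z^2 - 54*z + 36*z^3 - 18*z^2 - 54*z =36*z^3 + 18*z^2 - 108*z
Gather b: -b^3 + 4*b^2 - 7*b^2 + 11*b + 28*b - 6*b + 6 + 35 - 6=-b^3 - 3*b^2 + 33*b + 35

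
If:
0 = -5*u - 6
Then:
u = -6/5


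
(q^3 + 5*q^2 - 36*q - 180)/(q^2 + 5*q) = q - 36/q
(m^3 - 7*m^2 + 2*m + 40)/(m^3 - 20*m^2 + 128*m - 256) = (m^2 - 3*m - 10)/(m^2 - 16*m + 64)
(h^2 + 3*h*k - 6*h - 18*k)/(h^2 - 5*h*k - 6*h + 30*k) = (h + 3*k)/(h - 5*k)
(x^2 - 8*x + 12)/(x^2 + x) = (x^2 - 8*x + 12)/(x*(x + 1))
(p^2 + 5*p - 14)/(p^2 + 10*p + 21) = (p - 2)/(p + 3)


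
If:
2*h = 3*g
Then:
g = 2*h/3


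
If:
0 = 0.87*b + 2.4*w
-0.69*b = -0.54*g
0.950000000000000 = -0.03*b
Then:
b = -31.67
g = -40.46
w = 11.48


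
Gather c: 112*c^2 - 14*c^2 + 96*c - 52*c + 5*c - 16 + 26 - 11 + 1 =98*c^2 + 49*c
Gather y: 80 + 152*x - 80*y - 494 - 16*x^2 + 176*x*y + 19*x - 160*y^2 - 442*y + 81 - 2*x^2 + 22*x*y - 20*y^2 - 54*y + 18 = -18*x^2 + 171*x - 180*y^2 + y*(198*x - 576) - 315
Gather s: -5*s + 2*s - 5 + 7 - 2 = -3*s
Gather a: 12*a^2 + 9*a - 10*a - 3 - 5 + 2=12*a^2 - a - 6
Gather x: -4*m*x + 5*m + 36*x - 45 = 5*m + x*(36 - 4*m) - 45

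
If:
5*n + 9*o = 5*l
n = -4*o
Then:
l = -11*o/5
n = -4*o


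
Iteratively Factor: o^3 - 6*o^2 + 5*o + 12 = (o - 4)*(o^2 - 2*o - 3) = (o - 4)*(o - 3)*(o + 1)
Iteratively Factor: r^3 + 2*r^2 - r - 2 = (r - 1)*(r^2 + 3*r + 2) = (r - 1)*(r + 2)*(r + 1)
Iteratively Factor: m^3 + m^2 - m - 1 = (m + 1)*(m^2 - 1) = (m + 1)^2*(m - 1)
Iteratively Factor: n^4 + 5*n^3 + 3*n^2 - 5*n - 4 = (n + 1)*(n^3 + 4*n^2 - n - 4) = (n + 1)^2*(n^2 + 3*n - 4) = (n + 1)^2*(n + 4)*(n - 1)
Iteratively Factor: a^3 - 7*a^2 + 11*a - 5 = (a - 1)*(a^2 - 6*a + 5) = (a - 1)^2*(a - 5)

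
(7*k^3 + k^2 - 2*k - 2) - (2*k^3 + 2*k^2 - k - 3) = 5*k^3 - k^2 - k + 1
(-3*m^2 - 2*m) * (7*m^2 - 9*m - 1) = -21*m^4 + 13*m^3 + 21*m^2 + 2*m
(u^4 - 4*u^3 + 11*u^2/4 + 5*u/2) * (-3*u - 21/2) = -3*u^5 + 3*u^4/2 + 135*u^3/4 - 291*u^2/8 - 105*u/4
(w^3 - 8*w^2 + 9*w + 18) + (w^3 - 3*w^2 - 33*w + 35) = 2*w^3 - 11*w^2 - 24*w + 53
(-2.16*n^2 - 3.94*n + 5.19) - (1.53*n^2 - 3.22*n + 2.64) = -3.69*n^2 - 0.72*n + 2.55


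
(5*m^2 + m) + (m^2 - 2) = 6*m^2 + m - 2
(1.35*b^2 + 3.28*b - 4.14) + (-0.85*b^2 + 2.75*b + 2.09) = 0.5*b^2 + 6.03*b - 2.05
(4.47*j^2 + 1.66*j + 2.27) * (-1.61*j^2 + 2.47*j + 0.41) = -7.1967*j^4 + 8.3683*j^3 + 2.2782*j^2 + 6.2875*j + 0.9307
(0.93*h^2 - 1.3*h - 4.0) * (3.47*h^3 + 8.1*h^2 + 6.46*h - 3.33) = 3.2271*h^5 + 3.022*h^4 - 18.4022*h^3 - 43.8949*h^2 - 21.511*h + 13.32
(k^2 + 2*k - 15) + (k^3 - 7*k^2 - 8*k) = k^3 - 6*k^2 - 6*k - 15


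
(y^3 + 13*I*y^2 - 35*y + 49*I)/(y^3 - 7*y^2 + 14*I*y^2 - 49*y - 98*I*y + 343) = (y - I)/(y - 7)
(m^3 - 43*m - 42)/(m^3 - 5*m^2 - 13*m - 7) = (m + 6)/(m + 1)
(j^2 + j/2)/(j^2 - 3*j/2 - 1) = j/(j - 2)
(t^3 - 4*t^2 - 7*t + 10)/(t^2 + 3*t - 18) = (t^3 - 4*t^2 - 7*t + 10)/(t^2 + 3*t - 18)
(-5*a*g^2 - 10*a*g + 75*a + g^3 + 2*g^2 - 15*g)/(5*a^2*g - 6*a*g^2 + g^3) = (-g^2 - 2*g + 15)/(g*(a - g))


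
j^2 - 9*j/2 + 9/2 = (j - 3)*(j - 3/2)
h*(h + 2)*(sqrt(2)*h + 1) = sqrt(2)*h^3 + h^2 + 2*sqrt(2)*h^2 + 2*h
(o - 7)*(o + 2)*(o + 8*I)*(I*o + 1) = I*o^4 - 7*o^3 - 5*I*o^3 + 35*o^2 - 6*I*o^2 + 98*o - 40*I*o - 112*I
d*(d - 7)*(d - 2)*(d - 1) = d^4 - 10*d^3 + 23*d^2 - 14*d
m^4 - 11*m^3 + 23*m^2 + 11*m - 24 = (m - 8)*(m - 3)*(m - 1)*(m + 1)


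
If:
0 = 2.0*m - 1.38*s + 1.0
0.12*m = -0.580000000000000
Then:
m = -4.83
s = -6.28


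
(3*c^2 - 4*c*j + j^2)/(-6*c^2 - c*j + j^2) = (-c + j)/(2*c + j)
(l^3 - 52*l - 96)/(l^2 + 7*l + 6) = (l^2 - 6*l - 16)/(l + 1)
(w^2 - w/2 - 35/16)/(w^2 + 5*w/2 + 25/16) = (4*w - 7)/(4*w + 5)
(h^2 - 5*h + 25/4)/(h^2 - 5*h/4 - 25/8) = 2*(2*h - 5)/(4*h + 5)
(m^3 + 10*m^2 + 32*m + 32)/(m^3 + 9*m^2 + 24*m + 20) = (m^2 + 8*m + 16)/(m^2 + 7*m + 10)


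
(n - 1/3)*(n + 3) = n^2 + 8*n/3 - 1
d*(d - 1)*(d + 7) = d^3 + 6*d^2 - 7*d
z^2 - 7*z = z*(z - 7)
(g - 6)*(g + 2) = g^2 - 4*g - 12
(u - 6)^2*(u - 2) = u^3 - 14*u^2 + 60*u - 72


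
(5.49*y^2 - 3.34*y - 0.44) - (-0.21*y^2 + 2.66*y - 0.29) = 5.7*y^2 - 6.0*y - 0.15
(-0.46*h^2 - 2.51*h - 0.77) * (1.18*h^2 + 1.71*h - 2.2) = -0.5428*h^4 - 3.7484*h^3 - 4.1887*h^2 + 4.2053*h + 1.694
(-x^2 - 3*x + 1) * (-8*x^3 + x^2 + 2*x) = 8*x^5 + 23*x^4 - 13*x^3 - 5*x^2 + 2*x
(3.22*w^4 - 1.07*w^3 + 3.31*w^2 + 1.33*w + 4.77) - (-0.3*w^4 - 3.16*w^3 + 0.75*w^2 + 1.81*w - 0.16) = 3.52*w^4 + 2.09*w^3 + 2.56*w^2 - 0.48*w + 4.93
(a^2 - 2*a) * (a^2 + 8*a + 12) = a^4 + 6*a^3 - 4*a^2 - 24*a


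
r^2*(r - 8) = r^3 - 8*r^2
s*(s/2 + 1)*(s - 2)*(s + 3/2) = s^4/2 + 3*s^3/4 - 2*s^2 - 3*s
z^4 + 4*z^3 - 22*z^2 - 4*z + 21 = (z - 3)*(z - 1)*(z + 1)*(z + 7)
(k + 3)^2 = k^2 + 6*k + 9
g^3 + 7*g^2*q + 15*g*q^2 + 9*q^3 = (g + q)*(g + 3*q)^2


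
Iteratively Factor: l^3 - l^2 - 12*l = (l + 3)*(l^2 - 4*l) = (l - 4)*(l + 3)*(l)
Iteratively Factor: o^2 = (o)*(o)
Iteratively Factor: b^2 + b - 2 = (b + 2)*(b - 1)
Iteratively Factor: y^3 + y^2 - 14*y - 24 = (y + 3)*(y^2 - 2*y - 8) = (y + 2)*(y + 3)*(y - 4)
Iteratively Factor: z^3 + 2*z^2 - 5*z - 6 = (z + 3)*(z^2 - z - 2) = (z + 1)*(z + 3)*(z - 2)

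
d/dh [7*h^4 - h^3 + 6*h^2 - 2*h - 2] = 28*h^3 - 3*h^2 + 12*h - 2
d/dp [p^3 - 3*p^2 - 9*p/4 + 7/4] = 3*p^2 - 6*p - 9/4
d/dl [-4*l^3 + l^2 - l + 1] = -12*l^2 + 2*l - 1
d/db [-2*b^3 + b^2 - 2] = 2*b*(1 - 3*b)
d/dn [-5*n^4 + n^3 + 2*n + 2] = -20*n^3 + 3*n^2 + 2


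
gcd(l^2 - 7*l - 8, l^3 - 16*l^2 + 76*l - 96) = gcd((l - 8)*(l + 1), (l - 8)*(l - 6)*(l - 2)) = l - 8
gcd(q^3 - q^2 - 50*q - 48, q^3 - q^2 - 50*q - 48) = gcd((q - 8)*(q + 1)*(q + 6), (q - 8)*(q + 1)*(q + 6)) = q^3 - q^2 - 50*q - 48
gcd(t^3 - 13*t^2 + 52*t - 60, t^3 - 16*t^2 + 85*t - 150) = t^2 - 11*t + 30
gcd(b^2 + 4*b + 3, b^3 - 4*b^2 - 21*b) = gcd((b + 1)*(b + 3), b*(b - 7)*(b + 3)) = b + 3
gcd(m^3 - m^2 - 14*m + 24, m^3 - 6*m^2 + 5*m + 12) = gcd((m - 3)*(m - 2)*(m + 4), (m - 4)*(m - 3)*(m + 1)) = m - 3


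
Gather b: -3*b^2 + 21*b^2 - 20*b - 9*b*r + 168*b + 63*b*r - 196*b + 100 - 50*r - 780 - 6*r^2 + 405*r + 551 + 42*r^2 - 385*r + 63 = 18*b^2 + b*(54*r - 48) + 36*r^2 - 30*r - 66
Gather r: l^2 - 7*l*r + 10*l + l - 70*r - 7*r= l^2 + 11*l + r*(-7*l - 77)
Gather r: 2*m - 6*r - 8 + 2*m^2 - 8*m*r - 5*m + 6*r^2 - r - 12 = 2*m^2 - 3*m + 6*r^2 + r*(-8*m - 7) - 20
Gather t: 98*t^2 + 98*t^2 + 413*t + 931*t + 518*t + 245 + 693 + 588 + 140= 196*t^2 + 1862*t + 1666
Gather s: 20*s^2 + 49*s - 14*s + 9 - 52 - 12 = 20*s^2 + 35*s - 55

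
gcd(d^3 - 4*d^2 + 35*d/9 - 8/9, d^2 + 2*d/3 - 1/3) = d - 1/3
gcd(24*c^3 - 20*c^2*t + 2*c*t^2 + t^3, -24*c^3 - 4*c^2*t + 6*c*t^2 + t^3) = -12*c^2 + 4*c*t + t^2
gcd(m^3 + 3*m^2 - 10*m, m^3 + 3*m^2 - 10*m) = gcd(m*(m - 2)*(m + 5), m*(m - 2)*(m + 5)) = m^3 + 3*m^2 - 10*m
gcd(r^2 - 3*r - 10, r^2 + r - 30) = r - 5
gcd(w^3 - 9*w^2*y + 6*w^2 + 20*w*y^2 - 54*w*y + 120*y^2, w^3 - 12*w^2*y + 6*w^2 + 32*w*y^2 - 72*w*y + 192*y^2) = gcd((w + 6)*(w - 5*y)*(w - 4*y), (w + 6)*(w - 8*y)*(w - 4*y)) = -w^2 + 4*w*y - 6*w + 24*y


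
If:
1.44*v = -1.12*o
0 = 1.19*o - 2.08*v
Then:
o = 0.00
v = 0.00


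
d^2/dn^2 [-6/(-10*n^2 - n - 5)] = 12*(-100*n^2 - 10*n + (20*n + 1)^2 - 50)/(10*n^2 + n + 5)^3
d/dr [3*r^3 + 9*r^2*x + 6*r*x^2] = 9*r^2 + 18*r*x + 6*x^2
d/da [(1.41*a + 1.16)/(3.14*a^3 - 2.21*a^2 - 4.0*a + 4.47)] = (-8.8548*a^3 - 7.8111*a^2 + 5.1272*a + 10.9427)/(9.8596*a^6 - 13.8788*a^5 - 20.2359*a^4 + 45.7516*a^3 - 3.7574*a^2 - 35.76*a + 19.9809)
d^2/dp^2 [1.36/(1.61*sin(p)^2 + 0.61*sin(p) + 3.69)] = (-14.101024*sin(p)^4 - 4.006968*sin(p)^3 + 52.963976*sin(p)^2 + 11.07516*sin(p) - 15.147136)/(1.61*sin(p)^2 + 0.61*sin(p) + 3.69)^3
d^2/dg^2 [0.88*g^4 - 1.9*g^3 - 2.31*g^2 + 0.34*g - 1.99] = 10.56*g^2 - 11.4*g - 4.62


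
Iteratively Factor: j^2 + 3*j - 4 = (j - 1)*(j + 4)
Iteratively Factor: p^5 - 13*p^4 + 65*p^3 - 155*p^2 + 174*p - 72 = (p - 2)*(p^4 - 11*p^3 + 43*p^2 - 69*p + 36) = (p - 4)*(p - 2)*(p^3 - 7*p^2 + 15*p - 9) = (p - 4)*(p - 3)*(p - 2)*(p^2 - 4*p + 3) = (p - 4)*(p - 3)^2*(p - 2)*(p - 1)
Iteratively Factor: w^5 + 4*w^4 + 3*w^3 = (w)*(w^4 + 4*w^3 + 3*w^2) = w*(w + 3)*(w^3 + w^2) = w^2*(w + 3)*(w^2 + w) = w^3*(w + 3)*(w + 1)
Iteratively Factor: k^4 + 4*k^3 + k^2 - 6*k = (k - 1)*(k^3 + 5*k^2 + 6*k) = k*(k - 1)*(k^2 + 5*k + 6) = k*(k - 1)*(k + 3)*(k + 2)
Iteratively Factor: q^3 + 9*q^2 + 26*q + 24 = (q + 3)*(q^2 + 6*q + 8) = (q + 2)*(q + 3)*(q + 4)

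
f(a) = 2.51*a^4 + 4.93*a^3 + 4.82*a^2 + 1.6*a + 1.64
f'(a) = 10.04*a^3 + 14.79*a^2 + 9.64*a + 1.6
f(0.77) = 8.86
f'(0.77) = 22.38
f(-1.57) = 7.18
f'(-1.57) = -15.93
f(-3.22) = 151.70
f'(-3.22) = -211.29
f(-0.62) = 1.70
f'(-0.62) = -1.08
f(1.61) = 54.15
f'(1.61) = 97.36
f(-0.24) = 1.47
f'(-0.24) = -0.00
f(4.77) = 1953.41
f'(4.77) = 1473.75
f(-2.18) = 26.67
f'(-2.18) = -53.14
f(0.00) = 1.64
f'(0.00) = 1.60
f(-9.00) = 13251.80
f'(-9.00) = -6206.33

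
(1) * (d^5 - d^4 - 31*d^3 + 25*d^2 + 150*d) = d^5 - d^4 - 31*d^3 + 25*d^2 + 150*d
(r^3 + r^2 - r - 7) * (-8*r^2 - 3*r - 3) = -8*r^5 - 11*r^4 + 2*r^3 + 56*r^2 + 24*r + 21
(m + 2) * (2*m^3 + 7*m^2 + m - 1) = 2*m^4 + 11*m^3 + 15*m^2 + m - 2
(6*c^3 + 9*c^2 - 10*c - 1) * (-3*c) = -18*c^4 - 27*c^3 + 30*c^2 + 3*c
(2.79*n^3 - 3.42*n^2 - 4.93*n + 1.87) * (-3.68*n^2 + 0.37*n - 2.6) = -10.2672*n^5 + 13.6179*n^4 + 9.623*n^3 + 0.186299999999999*n^2 + 13.5099*n - 4.862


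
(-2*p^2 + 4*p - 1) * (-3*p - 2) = 6*p^3 - 8*p^2 - 5*p + 2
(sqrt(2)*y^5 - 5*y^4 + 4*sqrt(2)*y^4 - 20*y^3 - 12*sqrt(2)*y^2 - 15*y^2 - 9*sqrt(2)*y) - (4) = sqrt(2)*y^5 - 5*y^4 + 4*sqrt(2)*y^4 - 20*y^3 - 12*sqrt(2)*y^2 - 15*y^2 - 9*sqrt(2)*y - 4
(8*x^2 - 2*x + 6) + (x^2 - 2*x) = 9*x^2 - 4*x + 6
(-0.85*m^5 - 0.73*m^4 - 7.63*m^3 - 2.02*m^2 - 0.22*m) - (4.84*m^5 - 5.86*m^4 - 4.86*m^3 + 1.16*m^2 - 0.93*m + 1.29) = -5.69*m^5 + 5.13*m^4 - 2.77*m^3 - 3.18*m^2 + 0.71*m - 1.29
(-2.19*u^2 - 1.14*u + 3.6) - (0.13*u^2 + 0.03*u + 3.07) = -2.32*u^2 - 1.17*u + 0.53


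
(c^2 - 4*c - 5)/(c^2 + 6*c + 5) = (c - 5)/(c + 5)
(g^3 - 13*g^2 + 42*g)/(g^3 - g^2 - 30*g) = (g - 7)/(g + 5)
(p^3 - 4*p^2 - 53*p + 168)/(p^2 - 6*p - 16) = (p^2 + 4*p - 21)/(p + 2)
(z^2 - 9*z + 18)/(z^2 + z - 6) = (z^2 - 9*z + 18)/(z^2 + z - 6)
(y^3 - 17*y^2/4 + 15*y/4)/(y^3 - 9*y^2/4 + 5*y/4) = (y - 3)/(y - 1)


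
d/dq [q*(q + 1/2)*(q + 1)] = 3*q^2 + 3*q + 1/2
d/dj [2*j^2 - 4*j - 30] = 4*j - 4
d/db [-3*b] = -3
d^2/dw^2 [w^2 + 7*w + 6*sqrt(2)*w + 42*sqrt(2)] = 2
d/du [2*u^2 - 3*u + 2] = 4*u - 3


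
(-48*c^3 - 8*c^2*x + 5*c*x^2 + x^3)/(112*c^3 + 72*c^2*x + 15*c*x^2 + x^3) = (-3*c + x)/(7*c + x)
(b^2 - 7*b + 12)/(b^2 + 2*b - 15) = (b - 4)/(b + 5)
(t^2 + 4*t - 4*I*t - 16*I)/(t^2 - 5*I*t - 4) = (t + 4)/(t - I)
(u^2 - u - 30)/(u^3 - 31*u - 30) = 1/(u + 1)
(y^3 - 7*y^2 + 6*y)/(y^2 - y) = y - 6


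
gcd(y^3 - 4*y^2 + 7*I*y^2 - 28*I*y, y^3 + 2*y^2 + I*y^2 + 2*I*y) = y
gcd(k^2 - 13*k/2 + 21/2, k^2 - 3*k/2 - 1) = 1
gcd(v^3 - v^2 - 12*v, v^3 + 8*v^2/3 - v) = v^2 + 3*v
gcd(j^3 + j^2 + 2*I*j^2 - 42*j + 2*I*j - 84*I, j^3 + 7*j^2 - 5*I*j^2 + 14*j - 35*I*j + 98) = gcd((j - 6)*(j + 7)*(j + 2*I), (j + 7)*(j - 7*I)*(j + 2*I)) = j^2 + j*(7 + 2*I) + 14*I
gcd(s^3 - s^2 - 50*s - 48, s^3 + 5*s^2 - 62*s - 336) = s^2 - 2*s - 48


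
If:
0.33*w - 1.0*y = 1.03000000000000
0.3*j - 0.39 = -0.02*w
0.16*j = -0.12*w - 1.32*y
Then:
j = 1.16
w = 2.11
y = -0.33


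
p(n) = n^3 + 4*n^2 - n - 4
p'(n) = 3*n^2 + 8*n - 1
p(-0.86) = -0.82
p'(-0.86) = -5.66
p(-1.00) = 0.00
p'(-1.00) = -6.00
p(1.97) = 17.20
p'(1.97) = 26.40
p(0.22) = -4.02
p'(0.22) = 0.91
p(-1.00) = 0.00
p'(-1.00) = -6.00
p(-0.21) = -3.62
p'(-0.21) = -2.55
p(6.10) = 365.72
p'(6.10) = 159.43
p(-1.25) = 1.55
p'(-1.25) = -6.31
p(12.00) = 2288.00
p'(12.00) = 527.00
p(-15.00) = -2464.00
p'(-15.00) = 554.00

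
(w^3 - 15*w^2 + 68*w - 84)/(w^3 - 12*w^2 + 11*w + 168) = (w^2 - 8*w + 12)/(w^2 - 5*w - 24)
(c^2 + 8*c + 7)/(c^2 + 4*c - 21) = (c + 1)/(c - 3)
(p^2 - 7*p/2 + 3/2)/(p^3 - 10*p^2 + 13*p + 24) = (p - 1/2)/(p^2 - 7*p - 8)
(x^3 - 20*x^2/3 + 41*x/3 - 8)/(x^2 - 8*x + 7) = (x^2 - 17*x/3 + 8)/(x - 7)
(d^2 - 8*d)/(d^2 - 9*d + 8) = d/(d - 1)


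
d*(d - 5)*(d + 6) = d^3 + d^2 - 30*d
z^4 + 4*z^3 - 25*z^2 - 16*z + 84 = (z - 3)*(z - 2)*(z + 2)*(z + 7)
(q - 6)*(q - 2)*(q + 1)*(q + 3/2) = q^4 - 11*q^3/2 - 13*q^2/2 + 18*q + 18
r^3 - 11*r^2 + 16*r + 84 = (r - 7)*(r - 6)*(r + 2)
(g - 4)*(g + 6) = g^2 + 2*g - 24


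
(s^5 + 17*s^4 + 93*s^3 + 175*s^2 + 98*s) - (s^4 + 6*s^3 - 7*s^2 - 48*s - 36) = s^5 + 16*s^4 + 87*s^3 + 182*s^2 + 146*s + 36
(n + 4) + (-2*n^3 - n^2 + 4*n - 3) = -2*n^3 - n^2 + 5*n + 1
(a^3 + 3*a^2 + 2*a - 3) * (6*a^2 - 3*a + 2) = 6*a^5 + 15*a^4 + 5*a^3 - 18*a^2 + 13*a - 6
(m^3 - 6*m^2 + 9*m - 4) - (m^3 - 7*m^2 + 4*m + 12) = m^2 + 5*m - 16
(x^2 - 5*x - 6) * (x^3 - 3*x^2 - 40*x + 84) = x^5 - 8*x^4 - 31*x^3 + 302*x^2 - 180*x - 504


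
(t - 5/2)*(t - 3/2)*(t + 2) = t^3 - 2*t^2 - 17*t/4 + 15/2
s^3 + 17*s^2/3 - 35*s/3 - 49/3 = (s - 7/3)*(s + 1)*(s + 7)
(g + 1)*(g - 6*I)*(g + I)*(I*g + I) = I*g^4 + 5*g^3 + 2*I*g^3 + 10*g^2 + 7*I*g^2 + 5*g + 12*I*g + 6*I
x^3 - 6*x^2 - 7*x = x*(x - 7)*(x + 1)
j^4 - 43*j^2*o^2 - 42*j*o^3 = j*(j - 7*o)*(j + o)*(j + 6*o)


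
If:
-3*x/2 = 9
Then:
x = -6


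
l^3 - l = l*(l - 1)*(l + 1)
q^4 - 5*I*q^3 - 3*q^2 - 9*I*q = q*(q - 3*I)^2*(q + I)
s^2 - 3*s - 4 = (s - 4)*(s + 1)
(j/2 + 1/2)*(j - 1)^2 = j^3/2 - j^2/2 - j/2 + 1/2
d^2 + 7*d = d*(d + 7)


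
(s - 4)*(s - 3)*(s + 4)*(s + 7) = s^4 + 4*s^3 - 37*s^2 - 64*s + 336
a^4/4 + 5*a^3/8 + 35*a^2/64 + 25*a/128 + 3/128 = (a/4 + 1/4)*(a + 1/4)*(a + 1/2)*(a + 3/4)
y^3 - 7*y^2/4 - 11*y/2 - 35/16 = (y - 7/2)*(y + 1/2)*(y + 5/4)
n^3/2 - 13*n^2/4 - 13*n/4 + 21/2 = (n/2 + 1)*(n - 7)*(n - 3/2)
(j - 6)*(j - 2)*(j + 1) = j^3 - 7*j^2 + 4*j + 12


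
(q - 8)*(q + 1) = q^2 - 7*q - 8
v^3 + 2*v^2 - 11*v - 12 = (v - 3)*(v + 1)*(v + 4)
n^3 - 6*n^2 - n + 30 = (n - 5)*(n - 3)*(n + 2)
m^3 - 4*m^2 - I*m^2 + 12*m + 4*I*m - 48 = (m - 4)*(m - 4*I)*(m + 3*I)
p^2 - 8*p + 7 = (p - 7)*(p - 1)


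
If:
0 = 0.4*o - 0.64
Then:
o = 1.60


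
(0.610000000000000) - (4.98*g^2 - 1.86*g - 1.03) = -4.98*g^2 + 1.86*g + 1.64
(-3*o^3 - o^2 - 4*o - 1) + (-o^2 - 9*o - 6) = -3*o^3 - 2*o^2 - 13*o - 7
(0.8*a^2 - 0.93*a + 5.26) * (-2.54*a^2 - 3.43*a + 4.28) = -2.032*a^4 - 0.3818*a^3 - 6.7465*a^2 - 22.0222*a + 22.5128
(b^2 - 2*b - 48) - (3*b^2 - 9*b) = -2*b^2 + 7*b - 48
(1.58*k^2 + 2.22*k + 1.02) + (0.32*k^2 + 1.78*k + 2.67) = 1.9*k^2 + 4.0*k + 3.69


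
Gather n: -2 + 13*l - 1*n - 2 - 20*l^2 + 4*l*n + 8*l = -20*l^2 + 21*l + n*(4*l - 1) - 4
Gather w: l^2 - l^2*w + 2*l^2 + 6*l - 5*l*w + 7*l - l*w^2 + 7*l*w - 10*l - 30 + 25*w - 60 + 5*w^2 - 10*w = 3*l^2 + 3*l + w^2*(5 - l) + w*(-l^2 + 2*l + 15) - 90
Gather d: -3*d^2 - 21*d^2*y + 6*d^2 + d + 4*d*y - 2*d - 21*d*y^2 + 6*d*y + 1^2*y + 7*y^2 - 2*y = d^2*(3 - 21*y) + d*(-21*y^2 + 10*y - 1) + 7*y^2 - y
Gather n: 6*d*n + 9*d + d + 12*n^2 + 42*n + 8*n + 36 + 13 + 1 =10*d + 12*n^2 + n*(6*d + 50) + 50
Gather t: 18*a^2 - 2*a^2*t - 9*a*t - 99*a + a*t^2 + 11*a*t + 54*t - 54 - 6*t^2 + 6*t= 18*a^2 - 99*a + t^2*(a - 6) + t*(-2*a^2 + 2*a + 60) - 54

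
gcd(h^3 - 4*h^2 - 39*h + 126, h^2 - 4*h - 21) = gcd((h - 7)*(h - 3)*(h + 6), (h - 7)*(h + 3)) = h - 7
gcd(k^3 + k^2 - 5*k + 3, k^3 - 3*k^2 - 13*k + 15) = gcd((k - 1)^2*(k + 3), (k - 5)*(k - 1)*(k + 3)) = k^2 + 2*k - 3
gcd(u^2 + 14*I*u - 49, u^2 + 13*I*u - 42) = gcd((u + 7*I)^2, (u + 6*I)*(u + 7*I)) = u + 7*I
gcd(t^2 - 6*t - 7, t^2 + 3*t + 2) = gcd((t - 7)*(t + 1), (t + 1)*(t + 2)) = t + 1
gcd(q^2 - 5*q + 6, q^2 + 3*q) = 1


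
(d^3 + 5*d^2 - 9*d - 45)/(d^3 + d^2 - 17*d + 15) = (d + 3)/(d - 1)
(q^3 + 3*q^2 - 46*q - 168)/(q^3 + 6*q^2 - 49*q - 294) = (q + 4)/(q + 7)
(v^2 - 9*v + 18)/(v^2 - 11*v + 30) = (v - 3)/(v - 5)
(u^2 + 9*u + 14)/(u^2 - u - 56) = (u + 2)/(u - 8)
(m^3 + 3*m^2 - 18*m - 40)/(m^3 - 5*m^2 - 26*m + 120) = (m + 2)/(m - 6)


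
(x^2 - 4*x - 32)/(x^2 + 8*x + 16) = (x - 8)/(x + 4)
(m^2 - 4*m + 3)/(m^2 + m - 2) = (m - 3)/(m + 2)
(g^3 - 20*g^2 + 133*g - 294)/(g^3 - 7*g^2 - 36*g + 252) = (g - 7)/(g + 6)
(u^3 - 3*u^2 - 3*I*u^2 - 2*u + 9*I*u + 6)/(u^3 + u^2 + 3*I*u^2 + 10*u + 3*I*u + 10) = (u^2 - u*(3 + I) + 3*I)/(u^2 + u*(1 + 5*I) + 5*I)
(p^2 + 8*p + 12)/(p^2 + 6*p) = (p + 2)/p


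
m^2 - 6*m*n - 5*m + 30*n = (m - 5)*(m - 6*n)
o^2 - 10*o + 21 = (o - 7)*(o - 3)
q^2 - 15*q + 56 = (q - 8)*(q - 7)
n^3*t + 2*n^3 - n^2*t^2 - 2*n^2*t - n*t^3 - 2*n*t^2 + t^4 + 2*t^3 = (-n + t)^2*(n + t)*(t + 2)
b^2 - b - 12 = (b - 4)*(b + 3)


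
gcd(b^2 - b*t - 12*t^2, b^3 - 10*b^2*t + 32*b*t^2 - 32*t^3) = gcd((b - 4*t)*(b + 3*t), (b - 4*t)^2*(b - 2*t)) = -b + 4*t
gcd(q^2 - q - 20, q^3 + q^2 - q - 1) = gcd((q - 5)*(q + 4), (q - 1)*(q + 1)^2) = 1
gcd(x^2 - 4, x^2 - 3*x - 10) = x + 2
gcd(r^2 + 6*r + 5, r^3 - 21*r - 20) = r + 1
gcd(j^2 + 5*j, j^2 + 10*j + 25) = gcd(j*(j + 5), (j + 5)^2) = j + 5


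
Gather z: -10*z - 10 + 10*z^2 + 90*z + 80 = 10*z^2 + 80*z + 70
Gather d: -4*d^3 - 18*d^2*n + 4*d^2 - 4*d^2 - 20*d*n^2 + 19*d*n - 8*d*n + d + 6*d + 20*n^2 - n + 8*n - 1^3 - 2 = -4*d^3 - 18*d^2*n + d*(-20*n^2 + 11*n + 7) + 20*n^2 + 7*n - 3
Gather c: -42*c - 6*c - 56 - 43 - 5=-48*c - 104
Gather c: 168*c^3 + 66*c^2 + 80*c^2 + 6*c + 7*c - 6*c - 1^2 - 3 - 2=168*c^3 + 146*c^2 + 7*c - 6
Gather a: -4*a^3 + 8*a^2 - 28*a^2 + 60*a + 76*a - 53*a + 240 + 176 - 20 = -4*a^3 - 20*a^2 + 83*a + 396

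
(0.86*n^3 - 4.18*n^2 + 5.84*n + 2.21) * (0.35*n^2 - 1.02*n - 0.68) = 0.301*n^5 - 2.3402*n^4 + 5.7228*n^3 - 2.3409*n^2 - 6.2254*n - 1.5028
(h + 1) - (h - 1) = 2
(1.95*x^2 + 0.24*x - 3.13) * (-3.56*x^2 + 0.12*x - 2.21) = -6.942*x^4 - 0.6204*x^3 + 6.8621*x^2 - 0.906*x + 6.9173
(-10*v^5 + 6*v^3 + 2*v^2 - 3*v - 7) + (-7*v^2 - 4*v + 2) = -10*v^5 + 6*v^3 - 5*v^2 - 7*v - 5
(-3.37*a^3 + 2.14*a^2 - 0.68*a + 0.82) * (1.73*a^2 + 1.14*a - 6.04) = -5.8301*a^5 - 0.139599999999999*a^4 + 21.618*a^3 - 12.2822*a^2 + 5.042*a - 4.9528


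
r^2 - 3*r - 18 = (r - 6)*(r + 3)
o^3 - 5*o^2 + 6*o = o*(o - 3)*(o - 2)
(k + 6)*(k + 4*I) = k^2 + 6*k + 4*I*k + 24*I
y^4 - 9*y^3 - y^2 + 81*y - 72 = (y - 8)*(y - 3)*(y - 1)*(y + 3)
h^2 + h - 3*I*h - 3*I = (h + 1)*(h - 3*I)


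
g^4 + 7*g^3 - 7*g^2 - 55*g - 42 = (g - 3)*(g + 1)*(g + 2)*(g + 7)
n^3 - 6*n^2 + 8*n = n*(n - 4)*(n - 2)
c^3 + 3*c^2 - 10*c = c*(c - 2)*(c + 5)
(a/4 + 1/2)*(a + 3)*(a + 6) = a^3/4 + 11*a^2/4 + 9*a + 9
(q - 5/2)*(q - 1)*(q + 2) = q^3 - 3*q^2/2 - 9*q/2 + 5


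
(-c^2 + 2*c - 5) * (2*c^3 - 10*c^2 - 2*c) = -2*c^5 + 14*c^4 - 28*c^3 + 46*c^2 + 10*c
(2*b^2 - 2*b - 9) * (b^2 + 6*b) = 2*b^4 + 10*b^3 - 21*b^2 - 54*b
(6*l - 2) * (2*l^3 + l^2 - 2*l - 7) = 12*l^4 + 2*l^3 - 14*l^2 - 38*l + 14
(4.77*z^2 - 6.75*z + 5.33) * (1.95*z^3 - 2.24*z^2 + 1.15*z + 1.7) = 9.3015*z^5 - 23.8473*z^4 + 30.999*z^3 - 11.5927*z^2 - 5.3455*z + 9.061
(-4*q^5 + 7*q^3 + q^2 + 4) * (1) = -4*q^5 + 7*q^3 + q^2 + 4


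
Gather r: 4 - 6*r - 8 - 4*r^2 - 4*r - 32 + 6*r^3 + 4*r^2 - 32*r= 6*r^3 - 42*r - 36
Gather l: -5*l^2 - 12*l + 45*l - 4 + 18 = -5*l^2 + 33*l + 14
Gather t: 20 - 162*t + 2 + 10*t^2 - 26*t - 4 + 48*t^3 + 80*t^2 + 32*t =48*t^3 + 90*t^2 - 156*t + 18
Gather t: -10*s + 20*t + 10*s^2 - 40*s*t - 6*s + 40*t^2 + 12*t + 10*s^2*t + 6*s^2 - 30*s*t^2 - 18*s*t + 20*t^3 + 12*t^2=16*s^2 - 16*s + 20*t^3 + t^2*(52 - 30*s) + t*(10*s^2 - 58*s + 32)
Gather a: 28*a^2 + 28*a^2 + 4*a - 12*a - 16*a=56*a^2 - 24*a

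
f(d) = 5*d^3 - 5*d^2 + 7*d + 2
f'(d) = 15*d^2 - 10*d + 7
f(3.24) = 142.25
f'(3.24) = 132.06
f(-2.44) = -117.48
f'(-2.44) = 120.70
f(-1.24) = -23.90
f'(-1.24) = 42.46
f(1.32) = 14.03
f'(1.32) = 19.94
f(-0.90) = -12.00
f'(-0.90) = 28.15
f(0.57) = 5.29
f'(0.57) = 6.17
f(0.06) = 2.40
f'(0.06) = 6.45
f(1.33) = 14.23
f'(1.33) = 20.23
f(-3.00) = -199.00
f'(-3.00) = 172.00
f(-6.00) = -1300.00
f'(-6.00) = 607.00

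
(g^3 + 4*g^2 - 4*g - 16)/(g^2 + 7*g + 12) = (g^2 - 4)/(g + 3)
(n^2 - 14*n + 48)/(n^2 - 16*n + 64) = (n - 6)/(n - 8)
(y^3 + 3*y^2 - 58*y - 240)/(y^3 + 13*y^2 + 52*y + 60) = (y - 8)/(y + 2)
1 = 1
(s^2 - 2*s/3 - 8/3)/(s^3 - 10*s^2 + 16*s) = (s + 4/3)/(s*(s - 8))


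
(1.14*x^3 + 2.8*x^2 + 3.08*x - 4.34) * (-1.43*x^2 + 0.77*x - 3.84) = -1.6302*x^5 - 3.1262*x^4 - 6.626*x^3 - 2.1742*x^2 - 15.169*x + 16.6656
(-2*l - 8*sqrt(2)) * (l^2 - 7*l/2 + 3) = -2*l^3 - 8*sqrt(2)*l^2 + 7*l^2 - 6*l + 28*sqrt(2)*l - 24*sqrt(2)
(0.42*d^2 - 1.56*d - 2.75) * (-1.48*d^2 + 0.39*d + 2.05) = -0.6216*d^4 + 2.4726*d^3 + 4.3226*d^2 - 4.2705*d - 5.6375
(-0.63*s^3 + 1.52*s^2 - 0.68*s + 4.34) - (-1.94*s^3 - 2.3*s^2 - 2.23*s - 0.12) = 1.31*s^3 + 3.82*s^2 + 1.55*s + 4.46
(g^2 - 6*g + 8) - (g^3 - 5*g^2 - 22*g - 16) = -g^3 + 6*g^2 + 16*g + 24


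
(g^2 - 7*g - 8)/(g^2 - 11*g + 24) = (g + 1)/(g - 3)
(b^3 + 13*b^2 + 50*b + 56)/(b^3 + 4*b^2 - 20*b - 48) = (b^2 + 11*b + 28)/(b^2 + 2*b - 24)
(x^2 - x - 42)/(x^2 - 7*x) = (x + 6)/x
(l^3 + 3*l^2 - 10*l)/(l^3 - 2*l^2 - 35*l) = (l - 2)/(l - 7)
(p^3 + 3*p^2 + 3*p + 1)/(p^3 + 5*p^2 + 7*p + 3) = (p + 1)/(p + 3)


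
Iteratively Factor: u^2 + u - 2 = (u + 2)*(u - 1)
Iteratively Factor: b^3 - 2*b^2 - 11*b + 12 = (b - 1)*(b^2 - b - 12) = (b - 4)*(b - 1)*(b + 3)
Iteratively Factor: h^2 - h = (h)*(h - 1)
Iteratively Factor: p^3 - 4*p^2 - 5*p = (p - 5)*(p^2 + p) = p*(p - 5)*(p + 1)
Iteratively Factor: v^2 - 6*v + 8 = (v - 4)*(v - 2)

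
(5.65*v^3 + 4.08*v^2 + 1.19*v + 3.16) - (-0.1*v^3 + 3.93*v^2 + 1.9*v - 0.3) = 5.75*v^3 + 0.15*v^2 - 0.71*v + 3.46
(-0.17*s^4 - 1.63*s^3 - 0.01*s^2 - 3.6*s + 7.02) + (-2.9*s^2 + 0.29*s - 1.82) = -0.17*s^4 - 1.63*s^3 - 2.91*s^2 - 3.31*s + 5.2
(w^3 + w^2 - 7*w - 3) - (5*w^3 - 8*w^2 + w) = -4*w^3 + 9*w^2 - 8*w - 3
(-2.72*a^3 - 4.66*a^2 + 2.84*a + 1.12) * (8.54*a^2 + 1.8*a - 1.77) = -23.2288*a^5 - 44.6924*a^4 + 20.68*a^3 + 22.925*a^2 - 3.0108*a - 1.9824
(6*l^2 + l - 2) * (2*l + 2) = 12*l^3 + 14*l^2 - 2*l - 4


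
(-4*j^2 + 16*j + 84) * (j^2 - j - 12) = -4*j^4 + 20*j^3 + 116*j^2 - 276*j - 1008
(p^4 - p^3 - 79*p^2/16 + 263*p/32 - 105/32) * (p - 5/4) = p^5 - 9*p^4/4 - 59*p^3/16 + 921*p^2/64 - 1735*p/128 + 525/128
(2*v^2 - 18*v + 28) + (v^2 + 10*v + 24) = 3*v^2 - 8*v + 52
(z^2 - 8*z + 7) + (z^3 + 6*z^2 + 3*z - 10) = z^3 + 7*z^2 - 5*z - 3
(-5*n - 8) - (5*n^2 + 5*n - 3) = -5*n^2 - 10*n - 5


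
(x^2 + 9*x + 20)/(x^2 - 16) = (x + 5)/(x - 4)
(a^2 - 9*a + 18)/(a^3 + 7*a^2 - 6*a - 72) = (a - 6)/(a^2 + 10*a + 24)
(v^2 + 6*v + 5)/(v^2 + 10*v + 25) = (v + 1)/(v + 5)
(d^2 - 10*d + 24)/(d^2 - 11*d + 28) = (d - 6)/(d - 7)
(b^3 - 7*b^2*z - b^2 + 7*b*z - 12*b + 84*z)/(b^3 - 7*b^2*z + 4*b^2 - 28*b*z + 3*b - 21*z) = (b - 4)/(b + 1)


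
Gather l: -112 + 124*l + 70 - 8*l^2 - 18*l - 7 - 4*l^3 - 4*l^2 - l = -4*l^3 - 12*l^2 + 105*l - 49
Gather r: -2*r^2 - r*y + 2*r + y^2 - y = -2*r^2 + r*(2 - y) + y^2 - y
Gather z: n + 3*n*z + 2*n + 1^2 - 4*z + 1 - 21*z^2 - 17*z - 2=3*n - 21*z^2 + z*(3*n - 21)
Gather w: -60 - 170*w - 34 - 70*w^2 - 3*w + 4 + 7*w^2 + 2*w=-63*w^2 - 171*w - 90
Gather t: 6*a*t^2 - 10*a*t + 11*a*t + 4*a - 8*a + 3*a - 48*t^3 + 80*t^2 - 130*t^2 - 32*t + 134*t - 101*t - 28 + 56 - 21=-a - 48*t^3 + t^2*(6*a - 50) + t*(a + 1) + 7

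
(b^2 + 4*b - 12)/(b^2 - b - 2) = (b + 6)/(b + 1)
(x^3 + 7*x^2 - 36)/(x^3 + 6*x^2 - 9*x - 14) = (x^2 + 9*x + 18)/(x^2 + 8*x + 7)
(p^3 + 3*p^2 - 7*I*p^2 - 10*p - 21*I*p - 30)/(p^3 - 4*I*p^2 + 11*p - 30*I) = (p + 3)/(p + 3*I)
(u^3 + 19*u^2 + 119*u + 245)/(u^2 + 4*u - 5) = (u^2 + 14*u + 49)/(u - 1)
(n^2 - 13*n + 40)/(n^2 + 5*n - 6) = (n^2 - 13*n + 40)/(n^2 + 5*n - 6)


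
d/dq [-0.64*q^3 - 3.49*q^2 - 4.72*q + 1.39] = -1.92*q^2 - 6.98*q - 4.72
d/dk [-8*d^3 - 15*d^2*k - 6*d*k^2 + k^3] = -15*d^2 - 12*d*k + 3*k^2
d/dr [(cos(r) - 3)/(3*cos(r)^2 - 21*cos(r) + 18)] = (cos(r)^2 - 6*cos(r) + 15)*sin(r)/(3*(cos(r)^2 - 7*cos(r) + 6)^2)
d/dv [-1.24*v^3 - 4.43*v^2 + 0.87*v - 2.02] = -3.72*v^2 - 8.86*v + 0.87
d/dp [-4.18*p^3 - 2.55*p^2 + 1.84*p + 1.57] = -12.54*p^2 - 5.1*p + 1.84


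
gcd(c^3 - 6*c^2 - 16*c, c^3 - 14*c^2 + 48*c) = c^2 - 8*c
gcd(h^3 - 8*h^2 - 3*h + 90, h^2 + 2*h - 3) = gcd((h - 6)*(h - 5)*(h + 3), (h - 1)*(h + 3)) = h + 3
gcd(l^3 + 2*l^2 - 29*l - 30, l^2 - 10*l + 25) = l - 5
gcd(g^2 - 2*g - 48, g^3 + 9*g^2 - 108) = g + 6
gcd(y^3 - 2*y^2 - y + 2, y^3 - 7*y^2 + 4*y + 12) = y^2 - y - 2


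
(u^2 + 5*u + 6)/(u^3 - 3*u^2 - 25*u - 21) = (u + 2)/(u^2 - 6*u - 7)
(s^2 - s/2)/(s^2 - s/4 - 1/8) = 4*s/(4*s + 1)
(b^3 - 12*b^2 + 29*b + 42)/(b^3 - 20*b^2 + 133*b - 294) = (b + 1)/(b - 7)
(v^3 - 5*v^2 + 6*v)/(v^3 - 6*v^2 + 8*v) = (v - 3)/(v - 4)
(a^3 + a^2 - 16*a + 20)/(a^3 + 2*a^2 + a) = (a^3 + a^2 - 16*a + 20)/(a*(a^2 + 2*a + 1))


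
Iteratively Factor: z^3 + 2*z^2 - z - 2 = (z - 1)*(z^2 + 3*z + 2) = (z - 1)*(z + 2)*(z + 1)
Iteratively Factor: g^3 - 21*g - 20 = (g - 5)*(g^2 + 5*g + 4) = (g - 5)*(g + 1)*(g + 4)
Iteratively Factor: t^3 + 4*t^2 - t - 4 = (t - 1)*(t^2 + 5*t + 4) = (t - 1)*(t + 1)*(t + 4)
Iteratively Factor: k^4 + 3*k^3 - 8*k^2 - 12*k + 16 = (k + 2)*(k^3 + k^2 - 10*k + 8) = (k - 1)*(k + 2)*(k^2 + 2*k - 8) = (k - 2)*(k - 1)*(k + 2)*(k + 4)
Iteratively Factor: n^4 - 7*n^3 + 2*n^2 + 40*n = (n - 4)*(n^3 - 3*n^2 - 10*n) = (n - 4)*(n + 2)*(n^2 - 5*n) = (n - 5)*(n - 4)*(n + 2)*(n)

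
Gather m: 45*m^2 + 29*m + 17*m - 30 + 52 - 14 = 45*m^2 + 46*m + 8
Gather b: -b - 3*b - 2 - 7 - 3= -4*b - 12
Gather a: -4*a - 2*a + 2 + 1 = 3 - 6*a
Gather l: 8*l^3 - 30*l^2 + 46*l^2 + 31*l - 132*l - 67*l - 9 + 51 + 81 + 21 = 8*l^3 + 16*l^2 - 168*l + 144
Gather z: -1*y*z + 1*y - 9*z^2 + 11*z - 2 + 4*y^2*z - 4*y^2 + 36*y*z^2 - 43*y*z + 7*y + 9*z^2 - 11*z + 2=-4*y^2 + 36*y*z^2 + 8*y + z*(4*y^2 - 44*y)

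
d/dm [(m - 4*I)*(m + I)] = 2*m - 3*I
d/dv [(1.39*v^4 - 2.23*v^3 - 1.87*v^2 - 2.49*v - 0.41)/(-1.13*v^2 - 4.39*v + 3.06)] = (-3.1414*v^5 - 15.7864*v^4 + 36.593*v^3 - 15.0758*v^2 - 12.371*v - 9.4193)/(1.2769*v^4 + 9.9214*v^3 + 12.3565*v^2 - 26.8668*v + 9.3636)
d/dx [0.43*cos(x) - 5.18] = -0.43*sin(x)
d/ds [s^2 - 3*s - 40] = 2*s - 3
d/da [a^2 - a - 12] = 2*a - 1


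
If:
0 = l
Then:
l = 0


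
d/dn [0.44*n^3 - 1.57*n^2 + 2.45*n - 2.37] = 1.32*n^2 - 3.14*n + 2.45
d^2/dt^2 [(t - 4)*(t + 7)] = 2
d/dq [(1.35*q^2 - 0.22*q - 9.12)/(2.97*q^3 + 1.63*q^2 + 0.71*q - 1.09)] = (-4.0095*q^4 + 1.3068*q^3 + 82.5763*q^2 + 26.7882*q + 6.715)/(8.8209*q^6 + 9.6822*q^5 + 6.8743*q^4 - 4.16*q^3 - 3.0493*q^2 - 1.5478*q + 1.1881)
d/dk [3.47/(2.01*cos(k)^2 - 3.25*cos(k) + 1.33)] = (13.9494*cos(k) - 11.2775)*sin(k)/(2.01*cos(k)^2 - 3.25*cos(k) + 1.33)^2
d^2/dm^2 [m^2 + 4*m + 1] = 2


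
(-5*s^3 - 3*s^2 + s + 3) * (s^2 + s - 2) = -5*s^5 - 8*s^4 + 8*s^3 + 10*s^2 + s - 6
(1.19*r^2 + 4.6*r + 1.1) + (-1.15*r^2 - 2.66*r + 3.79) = 0.04*r^2 + 1.94*r + 4.89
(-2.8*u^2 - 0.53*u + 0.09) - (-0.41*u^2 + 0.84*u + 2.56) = -2.39*u^2 - 1.37*u - 2.47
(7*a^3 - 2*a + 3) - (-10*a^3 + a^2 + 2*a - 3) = 17*a^3 - a^2 - 4*a + 6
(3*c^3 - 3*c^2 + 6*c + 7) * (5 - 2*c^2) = -6*c^5 + 6*c^4 + 3*c^3 - 29*c^2 + 30*c + 35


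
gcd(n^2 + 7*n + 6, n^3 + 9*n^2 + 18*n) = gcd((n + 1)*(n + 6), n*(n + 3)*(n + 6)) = n + 6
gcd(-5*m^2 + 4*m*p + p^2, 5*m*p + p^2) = 5*m + p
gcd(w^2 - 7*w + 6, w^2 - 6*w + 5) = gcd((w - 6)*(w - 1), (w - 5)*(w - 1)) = w - 1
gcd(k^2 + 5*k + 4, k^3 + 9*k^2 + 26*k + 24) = k + 4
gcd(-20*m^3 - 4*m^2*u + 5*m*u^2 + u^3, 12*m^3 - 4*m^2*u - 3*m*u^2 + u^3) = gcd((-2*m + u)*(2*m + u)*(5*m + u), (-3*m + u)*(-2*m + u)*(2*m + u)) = -4*m^2 + u^2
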